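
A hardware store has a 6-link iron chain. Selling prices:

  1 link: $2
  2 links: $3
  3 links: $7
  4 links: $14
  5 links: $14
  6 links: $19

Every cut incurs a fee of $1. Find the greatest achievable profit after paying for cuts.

19

Consider every possible first cut. net[k] is the best of p[i]+net[k−i] over all sellable i≤k, charging 1 whenever i<k.
net[1] = 2
net[2] = 3  (first piece 1, then net[1]=2)
net[3] = 7
net[4] = 14
net[5] = 15  (first piece 1, then net[4]=14)
net[6] = 19
Best is to make no cuts and sell whole for $19.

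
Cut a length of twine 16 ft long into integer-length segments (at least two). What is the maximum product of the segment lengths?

Define m[k] = max over 1≤i<k of i · max(k−i, m[k−i]); the inner max lets the remainder stay uncut if that's better.
m[2] = 1·max(1,0) = 1·1 = 1
m[3] = max(1·2, 2·1) = 2
m[4] = max(1·3, 2·2, 3·1) = 4
m[5] = max(1·4, 2·3, 3·2, 4·1) = 6
m[6] = max(1·6, 2·4, 3·3, 4·2, 5·1) = 9
m[7] = max(1·9, 2·6, 3·4, 4·3, 5·2, 6·1) = 12
m[8] = max(1·12, 2·9, 3·6, …, 6·2, 7·1) = 18
m[9] = max(1·18, 2·12, 3·9, …, 7·2, 8·1) = 27
m[10] = max(1·27, 2·18, 3·12, …, 8·2, 9·1) = 36
m[11] = max(1·36, 2·27, 3·18, …, 9·2, 10·1) = 54
m[12] = max(1·54, 2·36, 3·27, …, 10·2, 11·1) = 81
m[13] = max(1·81, 2·54, 3·36, …, 11·2, 12·1) = 108
m[14] = max(1·108, 2·81, 3·54, …, 12·2, 13·1) = 162
m[15] = max(1·162, 2·108, 3·81, …, 13·2, 14·1) = 243
m[16] = max(1·243, 2·162, 3·108, …, 14·2, 15·1) = 324
One optimal split: 3 + 3 + 3 + 3 + 2 + 2; product 3·3·3·3·2·2 = 324.

324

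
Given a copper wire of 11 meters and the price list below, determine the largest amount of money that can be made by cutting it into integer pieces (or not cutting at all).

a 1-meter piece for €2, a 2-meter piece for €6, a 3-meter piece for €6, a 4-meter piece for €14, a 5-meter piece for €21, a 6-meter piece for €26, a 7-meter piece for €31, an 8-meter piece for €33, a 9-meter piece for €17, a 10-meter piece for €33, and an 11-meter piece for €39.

Let r[k] be the best obtainable value from length k. For each k, try every first piece i and keep the best of price[i] + r[k−i].
r[1] = 2
r[2] = 6
r[3] = 8  (first piece 1, then r[2]=6)
r[4] = 14
r[5] = 21
r[6] = 26
r[7] = 31
r[8] = 33  (first piece 1, then r[7]=31)
r[9] = 37  (first piece 2, then r[7]=31)
r[10] = 42  (first piece 5, then r[5]=21)
r[11] = 47  (first piece 5, then r[6]=26)
One optimal cutting: 6 + 5 → €26 + €21 = €47.

47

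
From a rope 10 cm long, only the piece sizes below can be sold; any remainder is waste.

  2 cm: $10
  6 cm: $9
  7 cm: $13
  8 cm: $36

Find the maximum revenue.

Build r[k] bottom-up: r[k] = max over allowed piece i of (p[i] + r[k−i]).
r[1] = 0
r[2] = 10
r[3] = 10
r[4] = 20  (first piece 2, then r[2]=10)
r[5] = 20
r[6] = 30  (first piece 2, then r[4]=20)
r[7] = 30
r[8] = 40  (first piece 2, then r[6]=30)
r[9] = 40
r[10] = 50  (first piece 2, then r[8]=40)
One optimal cutting: 2 + 2 + 2 + 2 + 2 → $50.

50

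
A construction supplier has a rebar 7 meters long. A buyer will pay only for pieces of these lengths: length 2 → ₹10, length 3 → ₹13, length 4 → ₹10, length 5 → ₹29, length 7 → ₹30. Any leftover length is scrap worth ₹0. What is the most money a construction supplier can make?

Consider every possible first cut. f[k] is the best of p[i]+f[k−i] over all sellable i≤k.
f[1] = 0
f[2] = 10
f[3] = 13
f[4] = 20  (first piece 2, then f[2]=10)
f[5] = 29
f[6] = 30  (first piece 2, then f[4]=20)
f[7] = 39  (first piece 2, then f[5]=29)
One optimal cutting: 5 + 2 → ₹39.

39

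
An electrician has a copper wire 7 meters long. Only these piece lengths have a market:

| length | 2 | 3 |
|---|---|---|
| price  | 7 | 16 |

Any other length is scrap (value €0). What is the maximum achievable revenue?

32

Consider every possible first cut. f[k] is the best of p[i]+f[k−i] over all sellable i≤k.
f[1] = 0
f[2] = 7
f[3] = max(7+0, 16+0) = 16
f[4] = max(7+7, 16+0) = 16
f[5] = max(7+16, 16+7) = 23
f[6] = max(7+16, 16+16) = 32
f[7] = max(7+23, 16+16) = 32
One optimal cutting: pieces 3 + 3 with 1 meter of scrap → €32.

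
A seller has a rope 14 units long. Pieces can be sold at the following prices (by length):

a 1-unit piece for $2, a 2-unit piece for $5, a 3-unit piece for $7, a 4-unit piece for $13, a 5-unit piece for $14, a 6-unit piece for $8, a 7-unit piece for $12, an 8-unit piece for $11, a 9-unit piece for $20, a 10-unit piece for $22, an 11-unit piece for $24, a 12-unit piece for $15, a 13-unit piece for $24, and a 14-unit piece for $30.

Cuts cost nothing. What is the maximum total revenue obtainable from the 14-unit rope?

44

Let best[k] be the best obtainable value from length k. For each k, try every first piece i and keep the best of price[i] + best[k−i].
best[1] = 2
best[2] = 5
best[3] = 7  (first piece 1, then best[2]=5)
best[4] = 13
best[5] = 15  (first piece 1, then best[4]=13)
best[6] = 18  (first piece 2, then best[4]=13)
best[7] = 20  (first piece 1, then best[6]=18)
best[8] = 26  (first piece 4, then best[4]=13)
best[9] = 28  (first piece 1, then best[8]=26)
best[10] = 31  (first piece 2, then best[8]=26)
best[11] = 33  (first piece 1, then best[10]=31)
best[12] = 39  (first piece 4, then best[8]=26)
best[13] = 41  (first piece 1, then best[12]=39)
best[14] = 44  (first piece 2, then best[12]=39)
One optimal cutting: 4 + 4 + 4 + 2 → $13 + $13 + $13 + $5 = $44.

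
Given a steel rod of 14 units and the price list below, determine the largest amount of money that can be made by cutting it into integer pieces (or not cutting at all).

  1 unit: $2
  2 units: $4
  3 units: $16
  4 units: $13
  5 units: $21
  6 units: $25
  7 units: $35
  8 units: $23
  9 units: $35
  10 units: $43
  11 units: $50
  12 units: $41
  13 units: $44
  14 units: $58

70

Consider every possible first cut. r[k] is the best of p[i]+r[k−i] over all sellable i≤k.
r[1] = 2
r[2] = max(2+2, 4+0) = 4
r[3] = max(2+4, 4+2, 16+0) = 16
r[4] = max(2+16, 4+4, 16+2, 13+0) = 18
r[5] = max(2+18, 4+16, 16+4, 13+2, 21+0) = 21
r[6] = max(2+21, 4+18, 16+16, 13+4, 21+2, 25+0) = 32
r[7] = max(2+32, 4+21, 16+18, …, 25+2, 35+0) = 35
r[8] = max(2+35, 4+32, 16+21, …, 35+2, 23+0) = 37
r[9] = max(2+37, 4+35, 16+32, …, 23+2, 35+0) = 48
r[10] = max(2+48, 4+37, 16+35, …, 35+2, 43+0) = 51
r[11] = max(2+51, 4+48, 16+37, …, 43+2, 50+0) = 53
r[12] = max(2+53, 4+51, 16+48, …, 50+2, 41+0) = 64
r[13] = max(2+64, 4+53, 16+51, …, 41+2, 44+0) = 67
r[14] = max(2+67, 4+64, 16+53, …, 44+2, 58+0) = 70
One optimal cutting: 7 + 7 → $35 + $35 = $70.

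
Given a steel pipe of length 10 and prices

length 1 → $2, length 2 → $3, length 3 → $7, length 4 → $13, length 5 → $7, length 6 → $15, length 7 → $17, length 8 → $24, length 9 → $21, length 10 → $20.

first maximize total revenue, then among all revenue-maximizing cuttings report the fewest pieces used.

Consider every possible first cut. r[k] is the best of p[i]+r[k−i] over all sellable i≤k.
r[1] = 2
r[2] = max(2+2, 3+0) = 4
r[3] = max(2+4, 3+2, 7+0) = 7
r[4] = max(2+7, 3+4, 7+2, 13+0) = 13
r[5] = max(2+13, 3+7, 7+4, 13+2, 7+0) = 15
r[6] = max(2+15, 3+13, 7+7, 13+4, 7+2, 15+0) = 17
r[7] = max(2+17, 3+15, 7+13, …, 15+2, 17+0) = 20
r[8] = max(2+20, 3+17, 7+15, …, 17+2, 24+0) = 26
r[9] = max(2+26, 3+20, 7+17, …, 24+2, 21+0) = 28
r[10] = max(2+28, 3+26, 7+20, …, 21+2, 20+0) = 30
Maximum revenue is $30.
Now minimize piece count subject to staying optimal: for each k, pieces[k] = 1 + min over i with p[i]+r[k−i]=r[k] of pieces[k−i].
pieces[7] = 2
pieces[8] = 2
pieces[9] = 3
pieces[10] = 4

4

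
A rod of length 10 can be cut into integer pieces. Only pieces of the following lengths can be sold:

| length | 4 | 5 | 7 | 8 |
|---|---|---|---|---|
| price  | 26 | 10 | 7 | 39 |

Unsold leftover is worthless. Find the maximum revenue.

Consider every possible first cut. f[k] is the best of p[i]+f[k−i] over all sellable i≤k.
f[1] = 0
f[2] = 0
f[3] = 0
f[4] = 26
f[5] = max(26+0, 10+0) = 26
f[6] = max(26+0, 10+0) = 26
f[7] = max(26+0, 10+0, 7+0) = 26
f[8] = max(26+26, 10+0, 7+0, 39+0) = 52
f[9] = max(26+26, 10+26, 7+0, 39+0) = 52
f[10] = max(26+26, 10+26, 7+0, 39+0) = 52
One optimal cutting: pieces 4 + 4 with 2 units of scrap → €52.

52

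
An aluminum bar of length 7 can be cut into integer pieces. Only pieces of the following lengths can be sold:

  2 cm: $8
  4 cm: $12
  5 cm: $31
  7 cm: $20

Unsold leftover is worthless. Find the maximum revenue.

39

Consider every possible first cut. r[k] is the best of p[i]+r[k−i] over all sellable i≤k.
r[1] = 0
r[2] = 8
r[3] = 8
r[4] = max(8+8, 12+0) = 16
r[5] = max(8+8, 12+0, 31+0) = 31
r[6] = max(8+16, 12+8, 31+0) = 31
r[7] = max(8+31, 12+8, 31+8, 20+0) = 39
One optimal cutting: 5 + 2 → $39.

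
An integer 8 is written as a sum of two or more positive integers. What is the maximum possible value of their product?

18

Define P[k] = max over 1≤i<k of i · max(k−i, P[k−i]); the inner max lets the remainder stay uncut if that's better.
P[2] = 1·max(1,0) = 1·1 = 1
P[3] = 1·max(2,1) = 1·2 = 2
P[4] = 2·max(2,1) = 2·2 = 4
P[5] = 2·max(3,2) = 2·3 = 6
P[6] = 3·max(3,2) = 3·3 = 9
P[7] = 2·max(5,6) = 2·6 = 12
P[8] = 2·max(6,9) = 2·9 = 18
One optimal split: 3 + 3 + 2; product 3·3·2 = 18.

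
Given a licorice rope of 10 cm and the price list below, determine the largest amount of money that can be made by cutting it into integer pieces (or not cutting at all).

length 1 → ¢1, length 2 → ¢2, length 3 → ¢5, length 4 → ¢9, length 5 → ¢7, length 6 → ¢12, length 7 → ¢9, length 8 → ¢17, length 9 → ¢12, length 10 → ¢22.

22

Build R[k] bottom-up: R[k] = max over allowed piece i of (p[i] + R[k−i]).
R[1] = 1
R[2] = max(1+1, 2+0) = 2
R[3] = max(1+2, 2+1, 5+0) = 5
R[4] = max(1+5, 2+2, 5+1, 9+0) = 9
R[5] = max(1+9, 2+5, 5+2, 9+1, 7+0) = 10
R[6] = max(1+10, 2+9, 5+5, 9+2, 7+1, 12+0) = 12
R[7] = max(1+12, 2+10, 5+9, …, 12+1, 9+0) = 14
R[8] = max(1+14, 2+12, 5+10, …, 9+1, 17+0) = 18
R[9] = max(1+18, 2+14, 5+12, …, 17+1, 12+0) = 19
R[10] = max(1+19, 2+18, 5+14, …, 12+1, 22+0) = 22
Best is to sell the whole 10-cm piece uncut for ¢22.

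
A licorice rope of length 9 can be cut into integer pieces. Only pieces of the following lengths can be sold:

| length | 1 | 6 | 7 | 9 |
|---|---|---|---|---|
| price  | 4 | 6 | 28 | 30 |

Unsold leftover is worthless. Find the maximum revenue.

36

Let f[k] be the best obtainable value from length k. For each k, try every first piece i and keep the best of price[i] + f[k−i].
f[1] = 4
f[2] = 8  (first piece 1, then f[1]=4)
f[3] = 12  (first piece 1, then f[2]=8)
f[4] = 16  (first piece 1, then f[3]=12)
f[5] = 20  (first piece 1, then f[4]=16)
f[6] = 24  (first piece 1, then f[5]=20)
f[7] = 28  (first piece 1, then f[6]=24)
f[8] = 32  (first piece 1, then f[7]=28)
f[9] = 36  (first piece 1, then f[8]=32)
One optimal cutting: 1 + 1 + 1 + 1 + 1 + 1 + 1 + 1 + 1 → ¢36.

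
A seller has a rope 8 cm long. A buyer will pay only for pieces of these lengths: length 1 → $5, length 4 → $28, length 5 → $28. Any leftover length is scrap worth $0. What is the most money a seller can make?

Consider every possible first cut. r[k] is the best of p[i]+r[k−i] over all sellable i≤k.
r[1] = 5
r[2] = 10  (first piece 1, then r[1]=5)
r[3] = 15  (first piece 1, then r[2]=10)
r[4] = 28
r[5] = 33  (first piece 1, then r[4]=28)
r[6] = 38  (first piece 1, then r[5]=33)
r[7] = 43  (first piece 1, then r[6]=38)
r[8] = 56  (first piece 4, then r[4]=28)
One optimal cutting: 4 + 4 → $56.

56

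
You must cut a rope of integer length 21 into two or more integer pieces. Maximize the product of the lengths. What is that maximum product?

Define f[k] = max over 1≤i<k of i · max(k−i, f[k−i]); the inner max lets the remainder stay uncut if that's better.
f[2] = 1·max(1,0) = 1·1 = 1
f[3] = 1·max(2,1) = 1·2 = 2
f[4] = 2·max(2,1) = 2·2 = 4
f[5] = 2·max(3,2) = 2·3 = 6
f[6] = 3·max(3,2) = 3·3 = 9
f[7] = 2·max(5,6) = 2·6 = 12
f[8] = 2·max(6,9) = 2·9 = 18
f[9] = 3·max(6,9) = 3·9 = 27
f[10] = 2·max(8,18) = 2·18 = 36
f[11] = 2·max(9,27) = 2·27 = 54
f[12] = 3·max(9,27) = 3·27 = 81
f[13] = 2·max(11,54) = 2·54 = 108
f[14] = 2·max(12,81) = 2·81 = 162
f[15] = 3·max(12,81) = 3·81 = 243
f[16] = 2·max(14,162) = 2·162 = 324
f[17] = 2·max(15,243) = 2·243 = 486
f[18] = 3·max(15,243) = 3·243 = 729
f[19] = 2·max(17,486) = 2·486 = 972
f[20] = 2·max(18,729) = 2·729 = 1458
f[21] = 3·max(18,729) = 3·729 = 2187
One optimal split: 3 + 3 + 3 + 3 + 3 + 3 + 3; product 3·3·3·3·3·3·3 = 2187.

2187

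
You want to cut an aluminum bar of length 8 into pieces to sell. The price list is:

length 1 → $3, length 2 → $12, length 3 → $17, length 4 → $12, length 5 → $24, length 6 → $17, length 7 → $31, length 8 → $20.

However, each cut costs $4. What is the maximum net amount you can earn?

Let r[k] be the best obtainable value from length k. For each k, try every first piece i and keep the best of price[i] + r[k−i] minus the 4 cut fee when i<k.
r[1] = 3
r[2] = 12
r[3] = 17
r[4] = 20  (first piece 2, then r[2]=12)
r[5] = 25  (first piece 2, then r[3]=17)
r[6] = 30  (first piece 3, then r[3]=17)
r[7] = 33  (first piece 2, then r[5]=25)
r[8] = 38  (first piece 2, then r[6]=30)
One optimal plan: pieces 3 + 3 + 2 (2 cuts) → $46 − $8 = $38.

38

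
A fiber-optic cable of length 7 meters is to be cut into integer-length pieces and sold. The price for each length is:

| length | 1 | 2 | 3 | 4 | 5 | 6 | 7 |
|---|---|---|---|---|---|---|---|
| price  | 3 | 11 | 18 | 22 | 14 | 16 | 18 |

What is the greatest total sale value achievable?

40

Consider every possible first cut. best[k] is the best of p[i]+best[k−i] over all sellable i≤k.
best[1] = 3
best[2] = 11
best[3] = 18
best[4] = 22  (first piece 2, then best[2]=11)
best[5] = 29  (first piece 2, then best[3]=18)
best[6] = 36  (first piece 3, then best[3]=18)
best[7] = 40  (first piece 2, then best[5]=29)
One optimal cutting: 3 + 2 + 2 → $18 + $11 + $11 = $40.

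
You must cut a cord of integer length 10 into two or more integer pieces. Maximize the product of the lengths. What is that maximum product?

36

Fill m[k] for k=2..10: at each k try every first piece i and multiply by the better of (k−i) uncut or m[k−i].
m[2] = 1×max(1,0) = 1×1 = 1
m[3] = max(1×2, 2×1) = 2
m[4] = max(1×3, 2×2, 3×1) = 4
m[5] = max(1×4, 2×3, 3×2, 4×1) = 6
m[6] = max(1×6, 2×4, 3×3, 4×2, 5×1) = 9
m[7] = max(1×9, 2×6, 3×4, 4×3, 5×2, 6×1) = 12
m[8] = max(1×12, 2×9, 3×6, …, 6×2, 7×1) = 18
m[9] = max(1×18, 2×12, 3×9, …, 7×2, 8×1) = 27
m[10] = max(1×27, 2×18, 3×12, …, 8×2, 9×1) = 36
One optimal split: 3 + 3 + 2 + 2; product 3×3×2×2 = 36.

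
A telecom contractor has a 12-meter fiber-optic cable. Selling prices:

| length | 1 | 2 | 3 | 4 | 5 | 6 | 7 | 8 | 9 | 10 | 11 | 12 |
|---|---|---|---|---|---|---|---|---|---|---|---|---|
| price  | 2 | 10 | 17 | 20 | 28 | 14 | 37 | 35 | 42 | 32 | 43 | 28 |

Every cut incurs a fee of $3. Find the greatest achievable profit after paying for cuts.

Build r[k] bottom-up: r[k] = max over allowed piece i of (p[i] + r[k−i]) − 3 per cut.
r[1] = 2
r[2] = max(2+2-3, 10+0) = 10
r[3] = max(2+10-3, 10+2-3, 17+0) = 17
r[4] = max(2+17-3, 10+10-3, 17+2-3, 20+0) = 20
r[5] = max(2+20-3, 10+17-3, 17+10-3, 20+2-3, 28+0) = 28
r[6] = max(2+28-3, 10+20-3, 17+17-3, 20+10-3, 28+2-3, 14+0) = 31
r[7] = max(2+31-3, 10+28-3, 17+20-3, …, 14+2-3, 37+0) = 37
r[8] = max(2+37-3, 10+31-3, 17+28-3, …, 37+2-3, 35+0) = 42
r[9] = max(2+42-3, 10+37-3, 17+31-3, …, 35+2-3, 42+0) = 45
r[10] = max(2+45-3, 10+42-3, 17+37-3, …, 42+2-3, 32+0) = 53
r[11] = max(2+53-3, 10+45-3, 17+42-3, …, 32+2-3, 43+0) = 56
r[12] = max(2+56-3, 10+53-3, 17+45-3, …, 43+2-3, 28+0) = 62
One optimal plan: pieces 7 + 5 (1 cut) → $65 − $3 = $62.

62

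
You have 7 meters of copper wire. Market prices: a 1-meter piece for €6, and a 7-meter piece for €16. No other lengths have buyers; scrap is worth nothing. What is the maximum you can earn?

Consider every possible first cut. r[k] is the best of p[i]+r[k−i] over all sellable i≤k.
r[1] = 6
r[2] = 12  (first piece 1, then r[1]=6)
r[3] = 18  (first piece 1, then r[2]=12)
r[4] = 24  (first piece 1, then r[3]=18)
r[5] = 30  (first piece 1, then r[4]=24)
r[6] = 36  (first piece 1, then r[5]=30)
r[7] = 42  (first piece 1, then r[6]=36)
One optimal cutting: 1 + 1 + 1 + 1 + 1 + 1 + 1 → €42.

42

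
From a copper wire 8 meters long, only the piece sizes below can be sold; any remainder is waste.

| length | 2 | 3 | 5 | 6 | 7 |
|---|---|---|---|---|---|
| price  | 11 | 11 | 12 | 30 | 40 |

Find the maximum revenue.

Consider every possible first cut. f[k] is the best of p[i]+f[k−i] over all sellable i≤k.
f[1] = 0
f[2] = 11
f[3] = max(11+0, 11+0) = 11
f[4] = max(11+11, 11+0) = 22
f[5] = max(11+11, 11+11, 12+0) = 22
f[6] = max(11+22, 11+11, 12+0, 30+0) = 33
f[7] = max(11+22, 11+22, 12+11, 30+0, 40+0) = 40
f[8] = max(11+33, 11+22, 12+11, 30+11, 40+0) = 44
One optimal cutting: 2 + 2 + 2 + 2 → €44.

44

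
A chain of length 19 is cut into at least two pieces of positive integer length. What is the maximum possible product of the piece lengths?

972

Fill f[k] for k=2..19: at each k try every first piece i and multiply by the better of (k−i) uncut or f[k−i].
Small cases: f[2]=1, f[3]=2, f[4]=4, f[5]=6, f[6]=9, f[7]=12, f[8]=18, f[9]=27, f[10]=36, f[11]=54, f[12]=81, f[13]=108, f[14]=162.
f[15] = 3*max(12,81) = 3*81 = 243
f[16] = 2*max(14,162) = 2*162 = 324
f[17] = 2*max(15,243) = 2*243 = 486
f[18] = 3*max(15,243) = 3*243 = 729
f[19] = 2*max(17,486) = 2*486 = 972
One optimal split: 3 + 3 + 3 + 3 + 3 + 2 + 2; product 3*3*3*3*3*2*2 = 972.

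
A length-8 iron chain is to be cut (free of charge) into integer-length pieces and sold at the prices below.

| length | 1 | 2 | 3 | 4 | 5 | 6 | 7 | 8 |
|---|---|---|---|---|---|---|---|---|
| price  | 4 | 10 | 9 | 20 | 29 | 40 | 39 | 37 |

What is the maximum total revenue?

50

Let R[k] be the best obtainable value from length k. For each k, try every first piece i and keep the best of price[i] + R[k−i].
R[1] = 4
R[2] = max(4+4, 10+0) = 10
R[3] = max(4+10, 10+4, 9+0) = 14
R[4] = max(4+14, 10+10, 9+4, 20+0) = 20
R[5] = max(4+20, 10+14, 9+10, 20+4, 29+0) = 29
R[6] = max(4+29, 10+20, 9+14, 20+10, 29+4, 40+0) = 40
R[7] = max(4+40, 10+29, 9+20, …, 40+4, 39+0) = 44
R[8] = max(4+44, 10+40, 9+29, …, 39+4, 37+0) = 50
One optimal cutting: 6 + 2 → $40 + $10 = $50.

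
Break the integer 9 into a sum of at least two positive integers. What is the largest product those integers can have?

27

Define f[k] = max over 1≤i<k of i · max(k−i, f[k−i]); the inner max lets the remainder stay uncut if that's better.
f[2] = 1×max(1,0) = 1×1 = 1
f[3] = 1×max(2,1) = 1×2 = 2
f[4] = 2×max(2,1) = 2×2 = 4
f[5] = 2×max(3,2) = 2×3 = 6
f[6] = 3×max(3,2) = 3×3 = 9
f[7] = 2×max(5,6) = 2×6 = 12
f[8] = 2×max(6,9) = 2×9 = 18
f[9] = 3×max(6,9) = 3×9 = 27
One optimal split: 3 + 3 + 3; product 3×3×3 = 27.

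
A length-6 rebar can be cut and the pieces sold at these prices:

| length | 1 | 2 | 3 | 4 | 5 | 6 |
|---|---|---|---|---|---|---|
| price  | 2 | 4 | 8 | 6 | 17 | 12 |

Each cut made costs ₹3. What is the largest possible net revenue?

Let net[k] be the best obtainable value from length k. For each k, try every first piece i and keep the best of price[i] + net[k−i] minus the 3 cut fee when i<k.
net[1] = 2
net[2] = 4
net[3] = 8
net[4] = 7  (first piece 1, then net[3]=8)
net[5] = 17
net[6] = 16  (first piece 1, then net[5]=17)
One optimal plan: pieces 5 + 1 (1 cut) → ₹19 − ₹3 = ₹16.

16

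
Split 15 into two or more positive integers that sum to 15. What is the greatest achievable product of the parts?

243

Fill g[k] for k=2..15: at each k try every first piece i and multiply by the better of (k−i) uncut or g[k−i].
g[2] = 1×max(1,0) = 1×1 = 1
g[3] = 1×max(2,1) = 1×2 = 2
g[4] = 2×max(2,1) = 2×2 = 4
g[5] = 2×max(3,2) = 2×3 = 6
g[6] = 3×max(3,2) = 3×3 = 9
g[7] = 2×max(5,6) = 2×6 = 12
g[8] = 2×max(6,9) = 2×9 = 18
g[9] = 3×max(6,9) = 3×9 = 27
g[10] = 2×max(8,18) = 2×18 = 36
g[11] = 2×max(9,27) = 2×27 = 54
g[12] = 3×max(9,27) = 3×27 = 81
g[13] = 2×max(11,54) = 2×54 = 108
g[14] = 2×max(12,81) = 2×81 = 162
g[15] = 3×max(12,81) = 3×81 = 243
One optimal split: 3 + 3 + 3 + 3 + 3; product 3×3×3×3×3 = 243.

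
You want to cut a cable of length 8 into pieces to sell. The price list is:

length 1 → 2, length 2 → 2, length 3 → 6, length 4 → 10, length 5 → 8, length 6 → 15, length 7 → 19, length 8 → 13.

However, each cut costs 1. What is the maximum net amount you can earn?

Build net[k] bottom-up: net[k] = max over allowed piece i of (p[i] + net[k−i]) − 1 per cut.
net[1] = 2
net[2] = 3  (first piece 1, then net[1]=2)
net[3] = 6
net[4] = 10
net[5] = 11  (first piece 1, then net[4]=10)
net[6] = 15
net[7] = 19
net[8] = 20  (first piece 1, then net[7]=19)
One optimal plan: pieces 7 + 1 (1 cut) → 21 − 1 = 20.

20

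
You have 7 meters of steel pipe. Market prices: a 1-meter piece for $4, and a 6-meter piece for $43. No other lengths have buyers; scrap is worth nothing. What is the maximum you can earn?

Build r[k] bottom-up: r[k] = max over allowed piece i of (p[i] + r[k−i]).
r[1] = 4
r[2] = 8  (first piece 1, then r[1]=4)
r[3] = 12  (first piece 1, then r[2]=8)
r[4] = 16  (first piece 1, then r[3]=12)
r[5] = 20  (first piece 1, then r[4]=16)
r[6] = max(4+20, 43+0) = 43
r[7] = max(4+43, 43+4) = 47
One optimal cutting: 6 + 1 → $47.

47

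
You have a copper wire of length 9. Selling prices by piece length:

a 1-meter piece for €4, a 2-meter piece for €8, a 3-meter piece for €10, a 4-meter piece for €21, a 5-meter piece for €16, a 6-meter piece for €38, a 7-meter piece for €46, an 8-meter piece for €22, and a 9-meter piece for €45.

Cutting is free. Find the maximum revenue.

Let best[k] be the best obtainable value from length k. For each k, try every first piece i and keep the best of price[i] + best[k−i].
best[1] = 4
best[2] = 8  (first piece 1, then best[1]=4)
best[3] = 12  (first piece 1, then best[2]=8)
best[4] = 21
best[5] = 25  (first piece 1, then best[4]=21)
best[6] = 38
best[7] = 46
best[8] = 50  (first piece 1, then best[7]=46)
best[9] = 54  (first piece 1, then best[8]=50)
One optimal cutting: 7 + 1 + 1 → €46 + €4 + €4 = €54.

54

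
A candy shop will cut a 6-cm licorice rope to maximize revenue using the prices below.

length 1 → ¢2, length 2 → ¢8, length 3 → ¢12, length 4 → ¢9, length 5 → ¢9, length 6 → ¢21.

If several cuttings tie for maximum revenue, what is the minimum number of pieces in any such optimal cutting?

Build r[k] bottom-up: r[k] = max over allowed piece i of (p[i] + r[k−i]).
r[1] = 2
r[2] = 8
r[3] = 12
r[4] = 16  (first piece 2, then r[2]=8)
r[5] = 20  (first piece 2, then r[3]=12)
r[6] = 24  (first piece 2, then r[4]=16)
Maximum revenue is ¢24.
Now minimize piece count subject to staying optimal: for each k, pieces[k] = 1 + min over i with p[i]+r[k−i]=r[k] of pieces[k−i].
pieces[3] = 1
pieces[4] = 2
pieces[5] = 2
pieces[6] = 2

2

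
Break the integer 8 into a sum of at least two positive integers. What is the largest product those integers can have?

18

Let P[k] be the best product for length k (with at least one cut). For each first piece i, the rest contributes max(k−i, P[k−i]).
P[2] = 1×max(1,0) = 1×1 = 1
P[3] = max(1×2, 2×1) = 2
P[4] = max(1×3, 2×2, 3×1) = 4
P[5] = max(1×4, 2×3, 3×2, 4×1) = 6
P[6] = max(1×6, 2×4, 3×3, 4×2, 5×1) = 9
P[7] = max(1×9, 2×6, 3×4, 4×3, 5×2, 6×1) = 12
P[8] = max(1×12, 2×9, 3×6, …, 6×2, 7×1) = 18
One optimal split: 3 + 3 + 2; product 3×3×2 = 18.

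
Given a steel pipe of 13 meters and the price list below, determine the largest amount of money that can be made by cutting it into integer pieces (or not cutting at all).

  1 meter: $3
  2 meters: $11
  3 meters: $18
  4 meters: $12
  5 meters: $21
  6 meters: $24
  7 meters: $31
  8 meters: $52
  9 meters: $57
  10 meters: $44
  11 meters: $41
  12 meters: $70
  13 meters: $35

Consider every possible first cut. R[k] is the best of p[i]+R[k−i] over all sellable i≤k.
R[1] = 3
R[2] = max(3+3, 11+0) = 11
R[3] = max(3+11, 11+3, 18+0) = 18
R[4] = max(3+18, 11+11, 18+3, 12+0) = 22
R[5] = max(3+22, 11+18, 18+11, 12+3, 21+0) = 29
R[6] = max(3+29, 11+22, 18+18, 12+11, 21+3, 24+0) = 36
R[7] = max(3+36, 11+29, 18+22, …, 24+3, 31+0) = 40
R[8] = max(3+40, 11+36, 18+29, …, 31+3, 52+0) = 52
R[9] = max(3+52, 11+40, 18+36, …, 52+3, 57+0) = 57
R[10] = max(3+57, 11+52, 18+40, …, 57+3, 44+0) = 63
R[11] = max(3+63, 11+57, 18+52, …, 44+3, 41+0) = 70
R[12] = max(3+70, 11+63, 18+57, …, 41+3, 70+0) = 75
R[13] = max(3+75, 11+70, 18+63, …, 70+3, 35+0) = 81
One optimal cutting: 8 + 3 + 2 → $52 + $18 + $11 = $81.

81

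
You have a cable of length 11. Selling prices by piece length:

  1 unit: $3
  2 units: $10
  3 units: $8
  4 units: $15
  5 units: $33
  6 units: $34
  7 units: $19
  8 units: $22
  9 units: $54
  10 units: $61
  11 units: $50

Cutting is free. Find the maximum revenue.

69

Build R[k] bottom-up: R[k] = max over allowed piece i of (p[i] + R[k−i]).
R[1] = 3
R[2] = max(3+3, 10+0) = 10
R[3] = max(3+10, 10+3, 8+0) = 13
R[4] = max(3+13, 10+10, 8+3, 15+0) = 20
R[5] = max(3+20, 10+13, 8+10, 15+3, 33+0) = 33
R[6] = max(3+33, 10+20, 8+13, 15+10, 33+3, 34+0) = 36
R[7] = max(3+36, 10+33, 8+20, …, 34+3, 19+0) = 43
R[8] = max(3+43, 10+36, 8+33, …, 19+3, 22+0) = 46
R[9] = max(3+46, 10+43, 8+36, …, 22+3, 54+0) = 54
R[10] = max(3+54, 10+46, 8+43, …, 54+3, 61+0) = 66
R[11] = max(3+66, 10+54, 8+46, …, 61+3, 50+0) = 69
One optimal cutting: 5 + 5 + 1 → $33 + $33 + $3 = $69.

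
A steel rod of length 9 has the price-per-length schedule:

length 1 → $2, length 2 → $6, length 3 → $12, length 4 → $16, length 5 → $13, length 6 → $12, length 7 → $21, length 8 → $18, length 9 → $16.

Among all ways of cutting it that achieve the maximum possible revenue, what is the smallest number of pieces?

Let r[k] be the best obtainable value from length k. For each k, try every first piece i and keep the best of price[i] + r[k−i].
r[1] = 2
r[2] = 6
r[3] = 12
r[4] = 16
r[5] = 18  (first piece 1, then r[4]=16)
r[6] = 24  (first piece 3, then r[3]=12)
r[7] = 28  (first piece 3, then r[4]=16)
r[8] = 32  (first piece 4, then r[4]=16)
r[9] = 36  (first piece 3, then r[6]=24)
Maximum revenue is $36.
Now minimize piece count subject to staying optimal: for each k, pieces[k] = 1 + min over i with p[i]+r[k−i]=r[k] of pieces[k−i].
pieces[6] = 2
pieces[7] = 2
pieces[8] = 2
pieces[9] = 3

3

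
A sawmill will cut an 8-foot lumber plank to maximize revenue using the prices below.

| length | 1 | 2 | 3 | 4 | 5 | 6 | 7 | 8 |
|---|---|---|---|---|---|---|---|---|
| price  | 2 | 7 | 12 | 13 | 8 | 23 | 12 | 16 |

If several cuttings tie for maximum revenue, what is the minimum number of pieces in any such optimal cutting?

3

Build r[k] bottom-up: r[k] = max over allowed piece i of (p[i] + r[k−i]).
r[1] = 2
r[2] = max(2+2, 7+0) = 7
r[3] = max(2+7, 7+2, 12+0) = 12
r[4] = max(2+12, 7+7, 12+2, 13+0) = 14
r[5] = max(2+14, 7+12, 12+7, 13+2, 8+0) = 19
r[6] = max(2+19, 7+14, 12+12, 13+7, 8+2, 23+0) = 24
r[7] = max(2+24, 7+19, 12+14, …, 23+2, 12+0) = 26
r[8] = max(2+26, 7+24, 12+19, …, 12+2, 16+0) = 31
Maximum revenue is $31.
Now minimize piece count subject to staying optimal: for each k, pieces[k] = 1 + min over i with p[i]+r[k−i]=r[k] of pieces[k−i].
pieces[5] = 2
pieces[6] = 2
pieces[7] = 3
pieces[8] = 3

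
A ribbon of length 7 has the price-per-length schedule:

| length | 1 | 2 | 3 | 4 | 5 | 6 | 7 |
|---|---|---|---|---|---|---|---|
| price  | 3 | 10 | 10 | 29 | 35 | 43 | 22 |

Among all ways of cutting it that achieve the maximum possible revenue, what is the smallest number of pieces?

Build r[k] bottom-up: r[k] = max over allowed piece i of (p[i] + r[k−i]).
r[1] = 3
r[2] = max(3+3, 10+0) = 10
r[3] = max(3+10, 10+3, 10+0) = 13
r[4] = max(3+13, 10+10, 10+3, 29+0) = 29
r[5] = max(3+29, 10+13, 10+10, 29+3, 35+0) = 35
r[6] = max(3+35, 10+29, 10+13, 29+10, 35+3, 43+0) = 43
r[7] = max(3+43, 10+35, 10+29, …, 43+3, 22+0) = 46
Maximum revenue is ¢46.
Now minimize piece count subject to staying optimal: for each k, pieces[k] = 1 + min over i with p[i]+r[k−i]=r[k] of pieces[k−i].
pieces[4] = 1
pieces[5] = 1
pieces[6] = 1
pieces[7] = 2

2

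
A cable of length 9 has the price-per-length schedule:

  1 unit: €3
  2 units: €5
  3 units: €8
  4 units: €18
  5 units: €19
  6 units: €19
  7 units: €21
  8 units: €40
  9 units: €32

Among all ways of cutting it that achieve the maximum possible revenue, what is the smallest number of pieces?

Build r[k] bottom-up: r[k] = max over allowed piece i of (p[i] + r[k−i]).
r[1] = 3
r[2] = max(3+3, 5+0) = 6
r[3] = max(3+6, 5+3, 8+0) = 9
r[4] = max(3+9, 5+6, 8+3, 18+0) = 18
r[5] = max(3+18, 5+9, 8+6, 18+3, 19+0) = 21
r[6] = max(3+21, 5+18, 8+9, 18+6, 19+3, 19+0) = 24
r[7] = max(3+24, 5+21, 8+18, …, 19+3, 21+0) = 27
r[8] = max(3+27, 5+24, 8+21, …, 21+3, 40+0) = 40
r[9] = max(3+40, 5+27, 8+24, …, 40+3, 32+0) = 43
Maximum revenue is €43.
Now minimize piece count subject to staying optimal: for each k, pieces[k] = 1 + min over i with p[i]+r[k−i]=r[k] of pieces[k−i].
pieces[6] = 3
pieces[7] = 4
pieces[8] = 1
pieces[9] = 2

2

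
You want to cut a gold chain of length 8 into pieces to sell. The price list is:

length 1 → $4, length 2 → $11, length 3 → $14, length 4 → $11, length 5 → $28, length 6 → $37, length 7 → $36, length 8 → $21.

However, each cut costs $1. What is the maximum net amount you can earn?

47

Build r[k] bottom-up: r[k] = max over allowed piece i of (p[i] + r[k−i]) − 1 per cut.
r[1] = 4
r[2] = 11
r[3] = 14  (first piece 1, then r[2]=11)
r[4] = 21  (first piece 2, then r[2]=11)
r[5] = 28
r[6] = 37
r[7] = 40  (first piece 1, then r[6]=37)
r[8] = 47  (first piece 2, then r[6]=37)
One optimal plan: pieces 6 + 2 (1 cut) → $48 − $1 = $47.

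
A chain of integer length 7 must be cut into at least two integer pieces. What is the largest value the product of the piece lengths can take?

12

Fill g[k] for k=2..7: at each k try every first piece i and multiply by the better of (k−i) uncut or g[k−i].
g[2] = 1·max(1,0) = 1·1 = 1
g[3] = 1·max(2,1) = 1·2 = 2
g[4] = 2·max(2,1) = 2·2 = 4
g[5] = 2·max(3,2) = 2·3 = 6
g[6] = 3·max(3,2) = 3·3 = 9
g[7] = 2·max(5,6) = 2·6 = 12
One optimal split: 3 + 2 + 2; product 3·2·2 = 12.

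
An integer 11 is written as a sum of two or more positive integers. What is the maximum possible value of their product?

Let m[k] be the best product for length k (with at least one cut). For each first piece i, the rest contributes max(k−i, m[k−i]).
m[2] = 1×max(1,0) = 1×1 = 1
m[3] = max(1×2, 2×1) = 2
m[4] = max(1×3, 2×2, 3×1) = 4
m[5] = max(1×4, 2×3, 3×2, 4×1) = 6
m[6] = max(1×6, 2×4, 3×3, 4×2, 5×1) = 9
m[7] = max(1×9, 2×6, 3×4, 4×3, 5×2, 6×1) = 12
m[8] = max(1×12, 2×9, 3×6, …, 6×2, 7×1) = 18
m[9] = max(1×18, 2×12, 3×9, …, 7×2, 8×1) = 27
m[10] = max(1×27, 2×18, 3×12, …, 8×2, 9×1) = 36
m[11] = max(1×36, 2×27, 3×18, …, 9×2, 10×1) = 54
One optimal split: 3 + 3 + 3 + 2; product 3×3×3×2 = 54.

54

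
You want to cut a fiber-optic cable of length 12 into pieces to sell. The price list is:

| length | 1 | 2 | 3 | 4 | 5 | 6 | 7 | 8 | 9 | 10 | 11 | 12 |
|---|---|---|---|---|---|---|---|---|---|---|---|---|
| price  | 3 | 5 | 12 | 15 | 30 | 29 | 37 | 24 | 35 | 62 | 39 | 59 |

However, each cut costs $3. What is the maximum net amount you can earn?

64

Consider every possible first cut. r[k] is the best of p[i]+r[k−i] over all sellable i≤k, charging 3 whenever i<k.
r[1] = 3
r[2] = 5
r[3] = 12
r[4] = 15
r[5] = 30
r[6] = 30  (first piece 1, then r[5]=30)
r[7] = 37
r[8] = 39  (first piece 3, then r[5]=30)
r[9] = 42  (first piece 4, then r[5]=30)
r[10] = 62
r[11] = 62  (first piece 1, then r[10]=62)
r[12] = 64  (first piece 2, then r[10]=62)
One optimal plan: pieces 10 + 2 (1 cut) → $67 − $3 = $64.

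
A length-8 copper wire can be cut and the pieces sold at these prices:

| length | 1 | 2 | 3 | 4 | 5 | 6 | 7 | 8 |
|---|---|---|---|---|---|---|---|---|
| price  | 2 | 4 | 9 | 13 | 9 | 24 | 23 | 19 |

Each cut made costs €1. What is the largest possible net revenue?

Consider every possible first cut. net[k] is the best of p[i]+net[k−i] over all sellable i≤k, charging 1 whenever i<k.
net[1] = 2
net[2] = 4
net[3] = 9
net[4] = 13
net[5] = 14  (first piece 1, then net[4]=13)
net[6] = 24
net[7] = 25  (first piece 1, then net[6]=24)
net[8] = 27  (first piece 2, then net[6]=24)
One optimal plan: pieces 6 + 2 (1 cut) → €28 − €1 = €27.

27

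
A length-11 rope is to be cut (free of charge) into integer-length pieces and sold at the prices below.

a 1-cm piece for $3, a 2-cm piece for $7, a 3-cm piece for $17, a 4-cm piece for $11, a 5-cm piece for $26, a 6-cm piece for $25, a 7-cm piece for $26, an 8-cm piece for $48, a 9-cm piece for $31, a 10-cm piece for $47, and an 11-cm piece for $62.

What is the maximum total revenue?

65

Consider every possible first cut. R[k] is the best of p[i]+R[k−i] over all sellable i≤k.
R[1] = 3
R[2] = 7
R[3] = 17
R[4] = 20  (first piece 1, then R[3]=17)
R[5] = 26
R[6] = 34  (first piece 3, then R[3]=17)
R[7] = 37  (first piece 1, then R[6]=34)
R[8] = 48
R[9] = 51  (first piece 1, then R[8]=48)
R[10] = 55  (first piece 2, then R[8]=48)
R[11] = 65  (first piece 3, then R[8]=48)
One optimal cutting: 8 + 3 → $48 + $17 = $65.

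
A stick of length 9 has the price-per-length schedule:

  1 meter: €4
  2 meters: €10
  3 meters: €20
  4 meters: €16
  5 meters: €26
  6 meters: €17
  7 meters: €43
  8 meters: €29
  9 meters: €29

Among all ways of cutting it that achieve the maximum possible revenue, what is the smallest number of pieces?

3

Let r[k] be the best obtainable value from length k. For each k, try every first piece i and keep the best of price[i] + r[k−i].
r[1] = 4
r[2] = 10
r[3] = 20
r[4] = 24  (first piece 1, then r[3]=20)
r[5] = 30  (first piece 2, then r[3]=20)
r[6] = 40  (first piece 3, then r[3]=20)
r[7] = 44  (first piece 1, then r[6]=40)
r[8] = 50  (first piece 2, then r[6]=40)
r[9] = 60  (first piece 3, then r[6]=40)
Maximum revenue is €60.
Now minimize piece count subject to staying optimal: for each k, pieces[k] = 1 + min over i with p[i]+r[k−i]=r[k] of pieces[k−i].
pieces[6] = 2
pieces[7] = 3
pieces[8] = 3
pieces[9] = 3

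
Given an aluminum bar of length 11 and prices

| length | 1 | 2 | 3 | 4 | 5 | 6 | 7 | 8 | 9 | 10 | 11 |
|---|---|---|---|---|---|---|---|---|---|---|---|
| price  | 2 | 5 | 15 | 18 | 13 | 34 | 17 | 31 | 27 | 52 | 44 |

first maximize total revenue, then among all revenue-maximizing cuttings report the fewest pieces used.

Let r[k] be the best obtainable value from length k. For each k, try every first piece i and keep the best of price[i] + r[k−i].
r[1] = 2
r[2] = 5
r[3] = 15
r[4] = 18
r[5] = 20  (first piece 1, then r[4]=18)
r[6] = 34
r[7] = 36  (first piece 1, then r[6]=34)
r[8] = 39  (first piece 2, then r[6]=34)
r[9] = 49  (first piece 3, then r[6]=34)
r[10] = 52  (first piece 4, then r[6]=34)
r[11] = 54  (first piece 1, then r[10]=52)
Maximum revenue is $54.
Now minimize piece count subject to staying optimal: for each k, pieces[k] = 1 + min over i with p[i]+r[k−i]=r[k] of pieces[k−i].
pieces[8] = 2
pieces[9] = 2
pieces[10] = 1
pieces[11] = 2

2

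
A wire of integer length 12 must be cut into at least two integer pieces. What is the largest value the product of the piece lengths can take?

Let g[k] be the best product for length k (with at least one cut). For each first piece i, the rest contributes max(k−i, g[k−i]).
g[2] = 1·max(1,0) = 1·1 = 1
g[3] = 1·max(2,1) = 1·2 = 2
g[4] = 2·max(2,1) = 2·2 = 4
g[5] = 2·max(3,2) = 2·3 = 6
g[6] = 3·max(3,2) = 3·3 = 9
g[7] = 2·max(5,6) = 2·6 = 12
g[8] = 2·max(6,9) = 2·9 = 18
g[9] = 3·max(6,9) = 3·9 = 27
g[10] = 2·max(8,18) = 2·18 = 36
g[11] = 2·max(9,27) = 2·27 = 54
g[12] = 3·max(9,27) = 3·27 = 81
One optimal split: 3 + 3 + 3 + 3; product 3·3·3·3 = 81.

81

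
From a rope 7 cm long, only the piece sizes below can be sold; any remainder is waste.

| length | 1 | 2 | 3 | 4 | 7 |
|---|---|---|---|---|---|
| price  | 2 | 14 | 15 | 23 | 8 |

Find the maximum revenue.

Build best[k] bottom-up: best[k] = max over allowed piece i of (p[i] + best[k−i]).
best[1] = 2
best[2] = 14
best[3] = 16  (first piece 1, then best[2]=14)
best[4] = 28  (first piece 2, then best[2]=14)
best[5] = 30  (first piece 1, then best[4]=28)
best[6] = 42  (first piece 2, then best[4]=28)
best[7] = 44  (first piece 1, then best[6]=42)
One optimal cutting: 2 + 2 + 2 + 1 → $44.

44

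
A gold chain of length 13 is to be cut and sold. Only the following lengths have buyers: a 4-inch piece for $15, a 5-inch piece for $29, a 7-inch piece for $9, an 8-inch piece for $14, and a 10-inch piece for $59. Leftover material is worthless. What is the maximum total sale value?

59

Let best[k] be the best obtainable value from length k. For each k, try every first piece i and keep the best of price[i] + best[k−i].
best[1] = 0
best[2] = 0
best[3] = 0
best[4] = 15
best[5] = max(15+0, 29+0) = 29
best[6] = max(15+0, 29+0) = 29
best[7] = max(15+0, 29+0, 9+0) = 29
best[8] = max(15+15, 29+0, 9+0, 14+0) = 30
best[9] = max(15+29, 29+15, 9+0, 14+0) = 44
best[10] = max(15+29, 29+29, 9+0, 14+0, 59+0) = 59
best[11] = max(15+29, 29+29, 9+15, 14+0, 59+0) = 59
best[12] = max(15+30, 29+29, 9+29, 14+15, 59+0) = 59
best[13] = max(15+44, 29+30, 9+29, 14+29, 59+0) = 59
One optimal cutting: pieces 10 with 3 inches of scrap → $59.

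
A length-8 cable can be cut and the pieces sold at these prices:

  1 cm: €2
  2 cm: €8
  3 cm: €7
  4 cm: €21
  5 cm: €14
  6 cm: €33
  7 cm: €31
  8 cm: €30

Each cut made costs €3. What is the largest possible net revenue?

Let r[k] be the best obtainable value from length k. For each k, try every first piece i and keep the best of price[i] + r[k−i] minus the 3 cut fee when i<k.
r[1] = 2
r[2] = 8
r[3] = 7  (first piece 1, then r[2]=8)
r[4] = 21
r[5] = 20  (first piece 1, then r[4]=21)
r[6] = 33
r[7] = 32  (first piece 1, then r[6]=33)
r[8] = 39  (first piece 4, then r[4]=21)
One optimal plan: pieces 4 + 4 (1 cut) → €42 − €3 = €39.

39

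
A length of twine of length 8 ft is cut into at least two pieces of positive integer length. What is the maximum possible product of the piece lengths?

18

Let prod[k] be the best product for length k (with at least one cut). For each first piece i, the rest contributes max(k−i, prod[k−i]).
Small cases: prod[2]=1, prod[3]=2.
prod[4] = 2×max(2,1) = 2×2 = 4
prod[5] = 2×max(3,2) = 2×3 = 6
prod[6] = 3×max(3,2) = 3×3 = 9
prod[7] = 2×max(5,6) = 2×6 = 12
prod[8] = 2×max(6,9) = 2×9 = 18
One optimal split: 3 + 3 + 2; product 3×3×2 = 18.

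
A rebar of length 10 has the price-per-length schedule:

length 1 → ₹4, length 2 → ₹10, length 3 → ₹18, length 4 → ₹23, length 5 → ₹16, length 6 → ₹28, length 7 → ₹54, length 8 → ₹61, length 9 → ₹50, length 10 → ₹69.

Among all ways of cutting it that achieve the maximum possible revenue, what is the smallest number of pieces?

Consider every possible first cut. r[k] is the best of p[i]+r[k−i] over all sellable i≤k.
r[1] = 4
r[2] = max(4+4, 10+0) = 10
r[3] = max(4+10, 10+4, 18+0) = 18
r[4] = max(4+18, 10+10, 18+4, 23+0) = 23
r[5] = max(4+23, 10+18, 18+10, 23+4, 16+0) = 28
r[6] = max(4+28, 10+23, 18+18, 23+10, 16+4, 28+0) = 36
r[7] = max(4+36, 10+28, 18+23, …, 28+4, 54+0) = 54
r[8] = max(4+54, 10+36, 18+28, …, 54+4, 61+0) = 61
r[9] = max(4+61, 10+54, 18+36, …, 61+4, 50+0) = 65
r[10] = max(4+65, 10+61, 18+54, …, 50+4, 69+0) = 72
Maximum revenue is ₹72.
Now minimize piece count subject to staying optimal: for each k, pieces[k] = 1 + min over i with p[i]+r[k−i]=r[k] of pieces[k−i].
pieces[7] = 1
pieces[8] = 1
pieces[9] = 2
pieces[10] = 2

2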